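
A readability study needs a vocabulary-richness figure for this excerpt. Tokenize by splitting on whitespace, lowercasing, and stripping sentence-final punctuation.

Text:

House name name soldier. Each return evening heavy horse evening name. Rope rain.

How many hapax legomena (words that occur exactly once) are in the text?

Frequencies: name:3, evening:2, house:1, soldier:1, each:1, return:1, heavy:1, horse:1, rope:1, rain:1
Hapax (freq=1): each, heavy, horse, house, rain, return, rope, soldier

8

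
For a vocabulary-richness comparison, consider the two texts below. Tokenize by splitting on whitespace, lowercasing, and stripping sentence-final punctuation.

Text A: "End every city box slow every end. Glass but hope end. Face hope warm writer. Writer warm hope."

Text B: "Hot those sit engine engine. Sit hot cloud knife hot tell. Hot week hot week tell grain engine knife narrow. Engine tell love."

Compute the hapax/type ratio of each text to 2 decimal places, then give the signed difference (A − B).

A: hapax=6, V=11, ratio=0.55
B: hapax=5, V=11, ratio=0.45
Difference = 0.55 − 0.45 = 0.10

0.10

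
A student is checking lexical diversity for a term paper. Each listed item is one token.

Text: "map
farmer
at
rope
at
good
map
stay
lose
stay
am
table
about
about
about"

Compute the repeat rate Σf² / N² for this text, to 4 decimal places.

Frequencies: about:3, map:2, at:2, stay:2, farmer:1, rope:1, good:1, lose:1, am:1, table:1
Σf² = 27; N² = 225
Repeat rate = 27 / 225 = 0.1200

0.1200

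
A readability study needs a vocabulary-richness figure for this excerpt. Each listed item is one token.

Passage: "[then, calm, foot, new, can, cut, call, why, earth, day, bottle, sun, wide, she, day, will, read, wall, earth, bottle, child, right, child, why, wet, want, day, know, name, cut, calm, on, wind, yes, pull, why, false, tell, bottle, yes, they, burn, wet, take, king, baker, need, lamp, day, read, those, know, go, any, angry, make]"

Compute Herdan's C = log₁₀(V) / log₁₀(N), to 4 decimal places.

N = 56, V = 41.
log₁₀(V) = 1.612784, log₁₀(N) = 1.748188
C = 1.612784 / 1.748188 = 0.9225

0.9225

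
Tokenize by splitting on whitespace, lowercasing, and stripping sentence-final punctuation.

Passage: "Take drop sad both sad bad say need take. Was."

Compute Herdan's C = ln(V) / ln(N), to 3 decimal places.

N = 10, V = 8.
ln(V) = 2.079442, ln(N) = 2.302585
C = 2.079442 / 2.302585 = 0.903

0.903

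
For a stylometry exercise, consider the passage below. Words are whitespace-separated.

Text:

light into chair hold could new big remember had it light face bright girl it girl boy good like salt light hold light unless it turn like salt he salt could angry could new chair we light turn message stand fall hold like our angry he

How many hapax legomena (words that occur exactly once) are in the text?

Frequencies: light:5, hold:3, could:3, it:3, like:3, salt:3, chair:2, new:2, girl:2, turn:2, he:2, angry:2, into:1, big:1, remember:1, had:1, face:1, bright:1, boy:1, good:1, … (6 more, each freq 1)
Hapax (freq=1): big, boy, bright, face, fall, good, had, into, message, our, remember, stand, unless, we

14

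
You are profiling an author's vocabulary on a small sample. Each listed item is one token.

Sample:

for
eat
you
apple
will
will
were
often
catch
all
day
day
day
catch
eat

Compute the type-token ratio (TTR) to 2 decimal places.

N = 15 tokens, V = 10 types.
TTR = V / N = 10 / 15 = 0.67

0.67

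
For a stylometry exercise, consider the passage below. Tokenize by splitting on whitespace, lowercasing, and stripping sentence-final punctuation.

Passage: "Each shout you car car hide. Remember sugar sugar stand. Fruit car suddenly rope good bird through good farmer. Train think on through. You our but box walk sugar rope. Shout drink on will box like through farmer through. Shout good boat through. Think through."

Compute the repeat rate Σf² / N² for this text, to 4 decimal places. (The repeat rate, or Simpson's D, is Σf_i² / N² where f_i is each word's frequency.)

0.0548

Frequencies: through:6, shout:3, car:3, sugar:3, good:3, you:2, rope:2, farmer:2, think:2, on:2, box:2, each:1, hide:1, remember:1, stand:1, fruit:1, suddenly:1, bird:1, train:1, our:1, … (6 more, each freq 1)
Σf² = 111; N² = 2025
Repeat rate = 111 / 2025 = 0.0548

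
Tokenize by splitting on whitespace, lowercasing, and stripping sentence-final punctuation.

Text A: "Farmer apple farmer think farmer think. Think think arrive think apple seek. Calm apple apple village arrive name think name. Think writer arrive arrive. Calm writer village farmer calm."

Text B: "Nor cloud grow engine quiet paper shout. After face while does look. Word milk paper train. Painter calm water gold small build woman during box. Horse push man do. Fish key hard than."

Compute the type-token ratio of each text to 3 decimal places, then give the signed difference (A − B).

-0.660

TTR(A) = 9/29 = 0.310
TTR(B) = 32/33 = 0.970
Difference = 0.310 − 0.970 = -0.660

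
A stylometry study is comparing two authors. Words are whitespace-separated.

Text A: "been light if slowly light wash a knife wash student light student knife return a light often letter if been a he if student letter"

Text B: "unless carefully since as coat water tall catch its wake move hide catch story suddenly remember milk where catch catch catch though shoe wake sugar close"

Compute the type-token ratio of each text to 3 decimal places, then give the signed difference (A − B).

-0.328

TTR(A) = 12/25 = 0.480
TTR(B) = 21/26 = 0.808
Difference = 0.480 − 0.808 = -0.328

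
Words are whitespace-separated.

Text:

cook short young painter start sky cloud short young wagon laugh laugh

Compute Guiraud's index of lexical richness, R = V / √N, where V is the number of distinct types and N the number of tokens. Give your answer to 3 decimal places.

2.598

N = 12, V = 9.
√N = 3.464102
R = 9 / 3.464102 = 2.598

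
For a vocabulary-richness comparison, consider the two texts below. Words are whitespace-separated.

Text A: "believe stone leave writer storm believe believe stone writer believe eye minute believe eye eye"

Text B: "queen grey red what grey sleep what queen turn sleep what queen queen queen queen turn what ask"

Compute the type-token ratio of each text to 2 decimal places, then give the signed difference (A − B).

TTR(A) = 7/15 = 0.47
TTR(B) = 7/18 = 0.39
Difference = 0.47 − 0.39 = 0.08

0.08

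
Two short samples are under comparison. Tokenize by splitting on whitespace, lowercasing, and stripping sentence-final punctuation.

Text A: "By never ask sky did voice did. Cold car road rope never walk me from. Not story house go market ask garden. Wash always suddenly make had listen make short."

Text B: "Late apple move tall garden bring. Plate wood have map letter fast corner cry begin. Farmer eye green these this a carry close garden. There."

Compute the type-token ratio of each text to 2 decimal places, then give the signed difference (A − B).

-0.09

TTR(A) = 26/30 = 0.87
TTR(B) = 24/25 = 0.96
Difference = 0.87 − 0.96 = -0.09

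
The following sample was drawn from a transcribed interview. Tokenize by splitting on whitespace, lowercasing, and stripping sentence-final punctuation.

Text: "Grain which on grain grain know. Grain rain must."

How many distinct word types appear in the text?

Distinct types: {grain, know, must, on, rain, which}
V = 6

6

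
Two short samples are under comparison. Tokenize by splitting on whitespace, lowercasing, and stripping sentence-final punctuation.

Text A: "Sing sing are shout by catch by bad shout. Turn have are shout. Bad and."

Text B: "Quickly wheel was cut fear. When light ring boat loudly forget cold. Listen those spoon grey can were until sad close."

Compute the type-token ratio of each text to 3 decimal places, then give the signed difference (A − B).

TTR(A) = 9/15 = 0.600
TTR(B) = 21/21 = 1.000
Difference = 0.600 − 1.000 = -0.400

-0.400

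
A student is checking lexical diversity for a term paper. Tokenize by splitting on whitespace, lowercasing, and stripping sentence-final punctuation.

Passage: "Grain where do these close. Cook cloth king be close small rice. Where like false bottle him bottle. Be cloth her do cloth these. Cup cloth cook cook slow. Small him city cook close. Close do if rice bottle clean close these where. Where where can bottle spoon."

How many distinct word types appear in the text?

Distinct types: {be, bottle, can, city, clean, close, cloth, cook, cup, do, false, grain, her, him, if, king, like, rice, slow, small, spoon, these, where}
V = 23

23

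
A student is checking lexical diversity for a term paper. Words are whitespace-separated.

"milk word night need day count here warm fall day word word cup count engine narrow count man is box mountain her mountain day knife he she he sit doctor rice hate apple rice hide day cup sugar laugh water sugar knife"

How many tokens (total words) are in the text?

42

Tokens: milk, word, night, need, day, count, here, warm, fall, day, word, word, cup, count, engine, narrow, count, man, is, box, mountain, her, mountain, day, knife, he, she, he, sit, doctor, rice, hate, apple, rice, hide, day, cup, sugar, laugh, water, sugar, knife
N = 42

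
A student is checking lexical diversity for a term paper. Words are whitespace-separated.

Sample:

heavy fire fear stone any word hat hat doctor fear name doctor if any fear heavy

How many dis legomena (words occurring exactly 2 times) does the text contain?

4

Frequencies: fear:3, heavy:2, any:2, hat:2, doctor:2, fire:1, stone:1, word:1, name:1, if:1
Words with frequency 2: any, doctor, hat, heavy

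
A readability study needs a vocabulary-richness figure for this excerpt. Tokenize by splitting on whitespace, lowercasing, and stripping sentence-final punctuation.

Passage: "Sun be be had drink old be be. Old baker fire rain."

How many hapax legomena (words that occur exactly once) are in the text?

Frequencies: be:4, old:2, sun:1, had:1, drink:1, baker:1, fire:1, rain:1
Hapax (freq=1): baker, drink, fire, had, rain, sun

6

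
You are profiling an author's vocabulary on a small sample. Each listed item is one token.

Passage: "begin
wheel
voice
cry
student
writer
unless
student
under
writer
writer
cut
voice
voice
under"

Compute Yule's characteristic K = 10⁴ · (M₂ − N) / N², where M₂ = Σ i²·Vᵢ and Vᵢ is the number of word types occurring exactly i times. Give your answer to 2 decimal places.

Frequencies: voice:3, writer:3, student:2, under:2, begin:1, wheel:1, cry:1, unless:1, cut:1
N = 15. Frequency spectrum: V_1=5, V_2=2, V_3=2
M₂ = 1²·5 + 2²·2 + 3²·2 = 31
K = 10000 × (31 − 15) / 15² = 711.11

711.11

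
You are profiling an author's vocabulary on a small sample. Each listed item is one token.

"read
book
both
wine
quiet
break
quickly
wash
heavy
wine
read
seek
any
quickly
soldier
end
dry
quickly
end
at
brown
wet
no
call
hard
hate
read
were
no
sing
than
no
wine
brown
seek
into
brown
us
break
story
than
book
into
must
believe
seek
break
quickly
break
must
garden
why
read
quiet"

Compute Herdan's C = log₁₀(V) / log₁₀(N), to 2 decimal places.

0.86

N = 54, V = 31.
log₁₀(V) = 1.491362, log₁₀(N) = 1.732394
C = 1.491362 / 1.732394 = 0.86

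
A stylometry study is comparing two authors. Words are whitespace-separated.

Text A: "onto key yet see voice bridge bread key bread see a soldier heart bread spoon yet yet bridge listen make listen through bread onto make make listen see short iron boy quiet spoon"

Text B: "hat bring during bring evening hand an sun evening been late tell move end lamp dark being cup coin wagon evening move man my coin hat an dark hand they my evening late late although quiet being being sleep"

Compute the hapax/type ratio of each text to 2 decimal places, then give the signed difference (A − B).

-0.04

A: hapax=9, V=18, ratio=0.50
B: hapax=13, V=24, ratio=0.54
Difference = 0.50 − 0.54 = -0.04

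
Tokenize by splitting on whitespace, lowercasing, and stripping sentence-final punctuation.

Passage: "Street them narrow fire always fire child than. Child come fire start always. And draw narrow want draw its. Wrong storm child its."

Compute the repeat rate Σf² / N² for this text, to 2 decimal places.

0.08

Frequencies: fire:3, child:3, narrow:2, always:2, draw:2, its:2, street:1, them:1, than:1, come:1, start:1, and:1, want:1, wrong:1, storm:1
Σf² = 43; N² = 529
Repeat rate = 43 / 529 = 0.08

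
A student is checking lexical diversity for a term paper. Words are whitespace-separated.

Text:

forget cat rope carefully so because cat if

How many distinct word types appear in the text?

Distinct types: {because, carefully, cat, forget, if, rope, so}
V = 7

7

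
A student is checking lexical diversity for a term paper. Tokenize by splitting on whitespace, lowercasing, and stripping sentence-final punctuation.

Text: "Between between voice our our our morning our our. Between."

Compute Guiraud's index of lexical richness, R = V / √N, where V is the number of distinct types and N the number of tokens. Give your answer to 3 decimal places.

1.265

N = 10, V = 4.
√N = 3.162278
R = 4 / 3.162278 = 1.265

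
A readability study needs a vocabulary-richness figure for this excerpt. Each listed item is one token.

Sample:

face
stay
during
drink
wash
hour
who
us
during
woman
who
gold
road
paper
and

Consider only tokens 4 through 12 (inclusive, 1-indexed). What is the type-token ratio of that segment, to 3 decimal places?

Segment tokens 4–12: drink, wash, hour, who, us, during, woman, who, gold
Segment N = 9, segment V = 8.
TTR = 8 / 9 = 0.889

0.889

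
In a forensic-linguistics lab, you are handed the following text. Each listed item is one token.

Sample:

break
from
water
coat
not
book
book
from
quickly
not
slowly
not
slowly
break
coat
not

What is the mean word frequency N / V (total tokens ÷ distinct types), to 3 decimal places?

2.000

N = 16 tokens, V = 8 types.
Mean frequency = N / V = 16 / 8 = 2.000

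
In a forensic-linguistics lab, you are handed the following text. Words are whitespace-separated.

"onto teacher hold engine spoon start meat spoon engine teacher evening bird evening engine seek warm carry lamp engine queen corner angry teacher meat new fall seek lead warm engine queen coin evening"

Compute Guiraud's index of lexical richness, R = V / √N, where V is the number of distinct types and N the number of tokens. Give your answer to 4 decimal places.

3.4816

N = 33, V = 20.
√N = 5.744563
R = 20 / 5.744563 = 3.4816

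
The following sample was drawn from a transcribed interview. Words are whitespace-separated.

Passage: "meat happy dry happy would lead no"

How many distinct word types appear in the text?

6

Distinct types: {dry, happy, lead, meat, no, would}
V = 6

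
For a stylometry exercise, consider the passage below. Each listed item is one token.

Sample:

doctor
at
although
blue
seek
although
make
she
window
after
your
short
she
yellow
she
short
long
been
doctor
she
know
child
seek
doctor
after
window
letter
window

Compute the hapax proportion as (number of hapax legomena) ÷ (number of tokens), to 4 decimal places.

Frequencies: she:4, doctor:3, window:3, although:2, seek:2, after:2, short:2, at:1, blue:1, make:1, your:1, yellow:1, long:1, been:1, know:1, child:1, letter:1
Hapax count = 10; token count = 28.
Ratio = 10 / 28 = 0.3571

0.3571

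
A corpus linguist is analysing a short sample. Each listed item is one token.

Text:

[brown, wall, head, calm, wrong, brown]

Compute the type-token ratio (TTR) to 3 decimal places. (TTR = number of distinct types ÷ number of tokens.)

N = 6 tokens, V = 5 types.
TTR = V / N = 5 / 6 = 0.833

0.833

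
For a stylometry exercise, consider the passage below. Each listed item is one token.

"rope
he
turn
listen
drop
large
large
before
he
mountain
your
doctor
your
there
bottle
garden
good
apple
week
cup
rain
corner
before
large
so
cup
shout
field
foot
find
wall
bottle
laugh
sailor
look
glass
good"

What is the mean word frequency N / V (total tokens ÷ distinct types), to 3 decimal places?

N = 37 tokens, V = 29 types.
Mean frequency = N / V = 37 / 29 = 1.276

1.276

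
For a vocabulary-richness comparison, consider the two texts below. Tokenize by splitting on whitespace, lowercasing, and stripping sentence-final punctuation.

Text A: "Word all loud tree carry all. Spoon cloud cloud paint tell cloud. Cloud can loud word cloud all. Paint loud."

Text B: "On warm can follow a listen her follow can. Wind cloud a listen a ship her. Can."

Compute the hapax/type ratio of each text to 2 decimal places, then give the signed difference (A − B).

0.00

A: hapax=5, V=10, ratio=0.50
B: hapax=5, V=10, ratio=0.50
Difference = 0.50 − 0.50 = 0.00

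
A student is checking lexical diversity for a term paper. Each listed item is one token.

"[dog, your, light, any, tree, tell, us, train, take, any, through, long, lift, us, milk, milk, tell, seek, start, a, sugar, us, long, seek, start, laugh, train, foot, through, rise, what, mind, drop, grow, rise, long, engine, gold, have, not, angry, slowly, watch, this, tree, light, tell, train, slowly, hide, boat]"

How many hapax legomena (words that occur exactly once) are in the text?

21

Frequencies: tell:3, us:3, train:3, long:3, light:2, any:2, tree:2, through:2, milk:2, seek:2, start:2, rise:2, slowly:2, dog:1, your:1, take:1, lift:1, a:1, sugar:1, laugh:1, … (14 more, each freq 1)
Hapax (freq=1): a, angry, boat, dog, drop, engine, foot, gold, grow, have, hide, laugh, lift, mind, not, sugar, take, this, watch, what, your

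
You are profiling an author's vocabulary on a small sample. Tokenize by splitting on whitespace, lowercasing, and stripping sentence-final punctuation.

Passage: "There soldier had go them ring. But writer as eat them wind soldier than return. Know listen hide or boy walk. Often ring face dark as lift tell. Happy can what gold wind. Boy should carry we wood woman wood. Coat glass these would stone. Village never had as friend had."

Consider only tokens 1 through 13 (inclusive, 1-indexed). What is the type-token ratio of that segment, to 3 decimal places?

0.846

Segment tokens 1–13: there, soldier, had, go, them, ring, but, writer, as, eat, them, wind, soldier
Segment N = 13, segment V = 11.
TTR = 11 / 13 = 0.846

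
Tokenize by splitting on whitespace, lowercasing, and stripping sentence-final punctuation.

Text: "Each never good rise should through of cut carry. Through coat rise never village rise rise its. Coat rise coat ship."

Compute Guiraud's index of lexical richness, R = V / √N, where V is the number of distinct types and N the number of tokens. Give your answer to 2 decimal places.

2.84

N = 21, V = 13.
√N = 4.582576
R = 13 / 4.582576 = 2.84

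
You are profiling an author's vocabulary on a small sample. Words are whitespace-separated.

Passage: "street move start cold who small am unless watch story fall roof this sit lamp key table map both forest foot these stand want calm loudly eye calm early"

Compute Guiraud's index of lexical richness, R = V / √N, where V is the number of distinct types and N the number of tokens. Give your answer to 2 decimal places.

5.20

N = 29, V = 28.
√N = 5.385165
R = 28 / 5.385165 = 5.20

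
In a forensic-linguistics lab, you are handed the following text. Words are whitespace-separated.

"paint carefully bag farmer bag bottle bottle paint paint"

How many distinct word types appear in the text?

5

Distinct types: {bag, bottle, carefully, farmer, paint}
V = 5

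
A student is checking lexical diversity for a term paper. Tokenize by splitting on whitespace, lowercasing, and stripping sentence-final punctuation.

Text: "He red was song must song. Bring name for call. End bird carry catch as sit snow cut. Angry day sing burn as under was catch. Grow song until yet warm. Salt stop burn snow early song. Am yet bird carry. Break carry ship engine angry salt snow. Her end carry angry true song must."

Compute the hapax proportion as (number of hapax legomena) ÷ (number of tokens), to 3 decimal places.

0.400

Frequencies: song:5, carry:4, snow:3, angry:3, was:2, must:2, end:2, bird:2, catch:2, as:2, burn:2, yet:2, salt:2, he:1, red:1, bring:1, name:1, for:1, call:1, sit:1, … (15 more, each freq 1)
Hapax count = 22; token count = 55.
Ratio = 22 / 55 = 0.400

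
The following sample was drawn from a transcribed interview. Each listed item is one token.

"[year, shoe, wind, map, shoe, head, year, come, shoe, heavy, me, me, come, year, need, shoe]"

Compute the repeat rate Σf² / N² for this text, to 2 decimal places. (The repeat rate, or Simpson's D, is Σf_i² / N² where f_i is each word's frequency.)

0.15

Frequencies: shoe:4, year:3, come:2, me:2, wind:1, map:1, head:1, heavy:1, need:1
Σf² = 38; N² = 256
Repeat rate = 38 / 256 = 0.15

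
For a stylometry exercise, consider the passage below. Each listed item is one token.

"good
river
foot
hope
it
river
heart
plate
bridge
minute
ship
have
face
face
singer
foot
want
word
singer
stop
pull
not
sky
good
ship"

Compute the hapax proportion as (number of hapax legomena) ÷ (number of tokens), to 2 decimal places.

Frequencies: good:2, river:2, foot:2, ship:2, face:2, singer:2, hope:1, it:1, heart:1, plate:1, bridge:1, minute:1, have:1, want:1, word:1, stop:1, pull:1, not:1, sky:1
Hapax count = 13; token count = 25.
Ratio = 13 / 25 = 0.52

0.52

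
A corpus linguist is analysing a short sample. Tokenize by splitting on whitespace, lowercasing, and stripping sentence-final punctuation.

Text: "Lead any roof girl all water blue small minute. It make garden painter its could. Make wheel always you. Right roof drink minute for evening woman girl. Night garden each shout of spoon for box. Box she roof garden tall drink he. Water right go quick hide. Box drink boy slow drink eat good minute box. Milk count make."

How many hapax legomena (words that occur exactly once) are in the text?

31

Frequencies: drink:4, box:4, roof:3, minute:3, make:3, garden:3, girl:2, water:2, right:2, for:2, lead:1, any:1, all:1, blue:1, small:1, it:1, painter:1, its:1, could:1, wheel:1, … (21 more, each freq 1)
Hapax (freq=1): all, always, any, blue, boy, could, count, each, eat, evening, go, good, he, hide, it, its, lead, milk, night, of, painter, quick, she, shout, slow, small, spoon, tall, wheel, woman, you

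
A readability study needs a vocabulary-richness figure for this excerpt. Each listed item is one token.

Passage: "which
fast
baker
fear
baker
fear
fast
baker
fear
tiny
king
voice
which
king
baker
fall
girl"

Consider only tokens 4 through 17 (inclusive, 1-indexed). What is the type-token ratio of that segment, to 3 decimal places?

Segment tokens 4–17: fear, baker, fear, fast, baker, fear, tiny, king, voice, which, king, baker, fall, girl
Segment N = 14, segment V = 9.
TTR = 9 / 14 = 0.643

0.643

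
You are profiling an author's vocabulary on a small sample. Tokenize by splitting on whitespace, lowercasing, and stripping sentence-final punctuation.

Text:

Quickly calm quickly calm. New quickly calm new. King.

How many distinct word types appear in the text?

4

Distinct types: {calm, king, new, quickly}
V = 4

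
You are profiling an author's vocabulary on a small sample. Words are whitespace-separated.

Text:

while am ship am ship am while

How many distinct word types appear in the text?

Distinct types: {am, ship, while}
V = 3

3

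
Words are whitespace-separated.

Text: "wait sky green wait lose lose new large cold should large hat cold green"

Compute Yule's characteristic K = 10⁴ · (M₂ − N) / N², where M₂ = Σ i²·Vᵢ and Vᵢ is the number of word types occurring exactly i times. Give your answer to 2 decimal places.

Frequencies: wait:2, green:2, lose:2, large:2, cold:2, sky:1, new:1, should:1, hat:1
N = 14. Frequency spectrum: V_1=4, V_2=5
M₂ = 1²·4 + 2²·5 = 24
K = 10000 × (24 − 14) / 14² = 510.20

510.20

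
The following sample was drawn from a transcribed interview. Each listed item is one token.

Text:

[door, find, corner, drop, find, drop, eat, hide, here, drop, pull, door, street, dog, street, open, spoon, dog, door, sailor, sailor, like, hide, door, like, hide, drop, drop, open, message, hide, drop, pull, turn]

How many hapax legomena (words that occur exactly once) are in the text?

6

Frequencies: drop:6, door:4, hide:4, find:2, pull:2, street:2, dog:2, open:2, sailor:2, like:2, corner:1, eat:1, here:1, spoon:1, message:1, turn:1
Hapax (freq=1): corner, eat, here, message, spoon, turn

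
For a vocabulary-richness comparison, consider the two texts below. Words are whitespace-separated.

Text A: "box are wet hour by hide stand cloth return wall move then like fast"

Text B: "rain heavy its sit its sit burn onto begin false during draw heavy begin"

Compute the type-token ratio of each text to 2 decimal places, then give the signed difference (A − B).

0.29

TTR(A) = 14/14 = 1.00
TTR(B) = 10/14 = 0.71
Difference = 1.00 − 0.71 = 0.29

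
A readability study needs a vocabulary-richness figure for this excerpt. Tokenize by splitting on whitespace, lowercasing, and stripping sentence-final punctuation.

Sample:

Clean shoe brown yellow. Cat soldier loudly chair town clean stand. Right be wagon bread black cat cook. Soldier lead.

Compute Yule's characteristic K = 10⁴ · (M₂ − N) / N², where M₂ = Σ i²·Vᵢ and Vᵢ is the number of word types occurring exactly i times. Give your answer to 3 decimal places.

Frequencies: clean:2, cat:2, soldier:2, shoe:1, brown:1, yellow:1, loudly:1, chair:1, town:1, stand:1, right:1, be:1, wagon:1, bread:1, black:1, cook:1, lead:1
N = 20. Frequency spectrum: V_1=14, V_2=3
M₂ = 1²·14 + 2²·3 = 26
K = 10000 × (26 − 20) / 20² = 150.000

150.000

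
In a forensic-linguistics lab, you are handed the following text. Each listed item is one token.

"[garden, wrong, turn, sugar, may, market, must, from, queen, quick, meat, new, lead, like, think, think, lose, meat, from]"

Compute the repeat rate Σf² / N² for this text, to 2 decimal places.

0.07

Frequencies: from:2, meat:2, think:2, garden:1, wrong:1, turn:1, sugar:1, may:1, market:1, must:1, queen:1, quick:1, new:1, lead:1, like:1, lose:1
Σf² = 25; N² = 361
Repeat rate = 25 / 361 = 0.07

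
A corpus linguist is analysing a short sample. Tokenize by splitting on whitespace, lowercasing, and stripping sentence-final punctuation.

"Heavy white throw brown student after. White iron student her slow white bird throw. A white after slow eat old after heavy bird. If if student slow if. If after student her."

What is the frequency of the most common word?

4

Frequencies: white:4, student:4, after:4, if:4, slow:3, heavy:2, throw:2, her:2, bird:2, brown:1, iron:1, a:1, eat:1, old:1
Most common: 'white' with frequency 4.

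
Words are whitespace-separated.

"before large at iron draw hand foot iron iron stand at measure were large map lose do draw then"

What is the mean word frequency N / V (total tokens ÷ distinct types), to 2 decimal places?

1.36

N = 19 tokens, V = 14 types.
Mean frequency = N / V = 19 / 14 = 1.36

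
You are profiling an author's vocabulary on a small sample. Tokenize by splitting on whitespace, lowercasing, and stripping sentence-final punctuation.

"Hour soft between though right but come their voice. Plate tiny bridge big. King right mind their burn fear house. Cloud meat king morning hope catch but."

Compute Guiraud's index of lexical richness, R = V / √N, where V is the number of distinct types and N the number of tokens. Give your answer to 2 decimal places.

N = 27, V = 23.
√N = 5.196152
R = 23 / 5.196152 = 4.43

4.43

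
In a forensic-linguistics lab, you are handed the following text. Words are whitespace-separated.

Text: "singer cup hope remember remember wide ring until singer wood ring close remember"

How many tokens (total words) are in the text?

13

Tokens: singer, cup, hope, remember, remember, wide, ring, until, singer, wood, ring, close, remember
N = 13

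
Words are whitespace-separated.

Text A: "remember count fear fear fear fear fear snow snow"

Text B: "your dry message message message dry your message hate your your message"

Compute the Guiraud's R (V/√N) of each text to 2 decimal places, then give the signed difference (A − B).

A: V=4, N=9, R=1.33
B: V=4, N=12, R=1.15
Difference = 1.33 − 1.15 = 0.18

0.18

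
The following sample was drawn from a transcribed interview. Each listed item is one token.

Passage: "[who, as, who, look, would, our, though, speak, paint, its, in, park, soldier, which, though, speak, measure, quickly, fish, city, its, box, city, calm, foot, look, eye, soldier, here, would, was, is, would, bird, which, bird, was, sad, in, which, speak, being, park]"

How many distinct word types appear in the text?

27

Distinct types: {as, being, bird, box, calm, city, eye, fish, foot, here, in, is, its, look, measure, our, paint, park, quickly, sad, soldier, speak, though, was, which, who, would}
V = 27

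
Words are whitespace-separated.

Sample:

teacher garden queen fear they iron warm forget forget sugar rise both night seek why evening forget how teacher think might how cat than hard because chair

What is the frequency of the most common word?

3

Frequencies: forget:3, teacher:2, how:2, garden:1, queen:1, fear:1, they:1, iron:1, warm:1, sugar:1, rise:1, both:1, night:1, seek:1, why:1, evening:1, think:1, might:1, cat:1, than:1, … (3 more, each freq 1)
Most common: 'forget' with frequency 3.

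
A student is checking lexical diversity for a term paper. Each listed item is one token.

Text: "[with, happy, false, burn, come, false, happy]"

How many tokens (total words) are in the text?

Tokens: with, happy, false, burn, come, false, happy
N = 7

7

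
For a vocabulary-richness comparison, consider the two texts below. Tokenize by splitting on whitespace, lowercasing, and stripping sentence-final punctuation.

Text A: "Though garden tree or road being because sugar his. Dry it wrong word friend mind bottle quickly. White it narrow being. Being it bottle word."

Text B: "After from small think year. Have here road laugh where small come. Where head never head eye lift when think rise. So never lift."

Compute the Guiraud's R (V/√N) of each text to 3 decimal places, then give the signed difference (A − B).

0.126

A: V=19, N=25, R=3.800
B: V=18, N=24, R=3.674
Difference = 3.800 − 3.674 = 0.126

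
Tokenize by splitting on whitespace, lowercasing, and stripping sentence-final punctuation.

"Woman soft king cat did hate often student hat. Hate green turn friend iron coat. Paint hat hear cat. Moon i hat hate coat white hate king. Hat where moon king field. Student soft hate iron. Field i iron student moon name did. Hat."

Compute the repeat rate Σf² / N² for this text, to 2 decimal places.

0.06

Frequencies: hate:5, hat:5, king:3, student:3, iron:3, moon:3, soft:2, cat:2, did:2, coat:2, i:2, field:2, woman:1, often:1, green:1, turn:1, friend:1, paint:1, hear:1, white:1, … (2 more, each freq 1)
Σf² = 120; N² = 1936
Repeat rate = 120 / 1936 = 0.06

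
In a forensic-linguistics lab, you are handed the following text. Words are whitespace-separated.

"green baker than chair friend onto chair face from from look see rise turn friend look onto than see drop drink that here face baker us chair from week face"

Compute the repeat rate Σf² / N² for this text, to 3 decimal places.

0.067

Frequencies: chair:3, face:3, from:3, baker:2, than:2, friend:2, onto:2, look:2, see:2, green:1, rise:1, turn:1, drop:1, drink:1, that:1, here:1, us:1, week:1
Σf² = 60; N² = 900
Repeat rate = 60 / 900 = 0.067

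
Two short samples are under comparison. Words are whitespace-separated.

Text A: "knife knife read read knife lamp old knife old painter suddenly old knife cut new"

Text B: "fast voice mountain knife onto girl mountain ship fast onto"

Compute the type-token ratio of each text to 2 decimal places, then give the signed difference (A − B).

TTR(A) = 8/15 = 0.53
TTR(B) = 7/10 = 0.70
Difference = 0.53 − 0.70 = -0.17

-0.17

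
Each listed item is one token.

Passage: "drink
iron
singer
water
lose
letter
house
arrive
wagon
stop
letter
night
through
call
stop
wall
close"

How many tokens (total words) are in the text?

Tokens: drink, iron, singer, water, lose, letter, house, arrive, wagon, stop, letter, night, through, call, stop, wall, close
N = 17

17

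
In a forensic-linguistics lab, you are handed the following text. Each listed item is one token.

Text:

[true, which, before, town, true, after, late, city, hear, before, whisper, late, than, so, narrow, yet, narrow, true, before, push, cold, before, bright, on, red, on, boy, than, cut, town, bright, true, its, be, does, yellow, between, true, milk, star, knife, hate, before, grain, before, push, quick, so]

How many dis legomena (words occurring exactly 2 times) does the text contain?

8

Frequencies: before:6, true:5, town:2, late:2, than:2, so:2, narrow:2, push:2, bright:2, on:2, which:1, after:1, city:1, hear:1, whisper:1, yet:1, cold:1, red:1, boy:1, cut:1, … (11 more, each freq 1)
Words with frequency 2: bright, late, narrow, on, push, so, than, town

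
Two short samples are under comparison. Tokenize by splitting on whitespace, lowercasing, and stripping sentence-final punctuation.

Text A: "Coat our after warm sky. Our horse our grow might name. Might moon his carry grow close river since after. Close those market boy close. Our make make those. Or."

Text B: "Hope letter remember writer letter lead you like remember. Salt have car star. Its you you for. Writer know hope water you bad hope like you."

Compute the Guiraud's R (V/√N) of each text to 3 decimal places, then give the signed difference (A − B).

A: V=20, N=30, R=3.651
B: V=16, N=26, R=3.138
Difference = 3.651 − 3.138 = 0.513

0.513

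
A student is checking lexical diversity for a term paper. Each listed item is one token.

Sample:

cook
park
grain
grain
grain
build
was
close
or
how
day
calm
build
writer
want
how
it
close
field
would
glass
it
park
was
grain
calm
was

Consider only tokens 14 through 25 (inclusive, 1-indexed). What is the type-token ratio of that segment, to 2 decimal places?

Segment tokens 14–25: writer, want, how, it, close, field, would, glass, it, park, was, grain
Segment N = 12, segment V = 11.
TTR = 11 / 12 = 0.92

0.92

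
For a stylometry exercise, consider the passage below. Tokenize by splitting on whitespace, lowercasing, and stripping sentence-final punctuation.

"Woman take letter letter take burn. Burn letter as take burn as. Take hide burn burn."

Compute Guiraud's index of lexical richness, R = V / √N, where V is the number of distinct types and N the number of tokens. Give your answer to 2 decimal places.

N = 16, V = 6.
√N = 4.000000
R = 6 / 4.000000 = 1.50

1.50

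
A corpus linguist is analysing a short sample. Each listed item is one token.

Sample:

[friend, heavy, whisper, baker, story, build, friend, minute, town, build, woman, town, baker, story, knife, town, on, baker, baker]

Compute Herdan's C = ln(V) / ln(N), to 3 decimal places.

N = 19, V = 11.
ln(V) = 2.397895, ln(N) = 2.944439
C = 2.397895 / 2.944439 = 0.814

0.814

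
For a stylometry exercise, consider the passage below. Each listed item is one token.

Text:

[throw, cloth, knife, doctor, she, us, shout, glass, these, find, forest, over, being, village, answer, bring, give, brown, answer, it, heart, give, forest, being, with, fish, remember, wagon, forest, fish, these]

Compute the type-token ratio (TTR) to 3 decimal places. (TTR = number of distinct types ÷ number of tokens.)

0.774

N = 31 tokens, V = 24 types.
TTR = V / N = 24 / 31 = 0.774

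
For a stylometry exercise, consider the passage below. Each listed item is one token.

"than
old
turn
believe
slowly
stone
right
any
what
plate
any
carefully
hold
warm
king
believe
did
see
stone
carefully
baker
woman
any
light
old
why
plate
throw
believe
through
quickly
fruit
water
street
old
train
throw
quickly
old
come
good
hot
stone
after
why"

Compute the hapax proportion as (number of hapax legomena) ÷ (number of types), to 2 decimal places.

Frequencies: old:4, believe:3, stone:3, any:3, plate:2, carefully:2, why:2, throw:2, quickly:2, than:1, turn:1, slowly:1, right:1, what:1, hold:1, warm:1, king:1, did:1, see:1, baker:1, … (11 more, each freq 1)
Hapax count = 22; type count = 31.
Ratio = 22 / 31 = 0.71

0.71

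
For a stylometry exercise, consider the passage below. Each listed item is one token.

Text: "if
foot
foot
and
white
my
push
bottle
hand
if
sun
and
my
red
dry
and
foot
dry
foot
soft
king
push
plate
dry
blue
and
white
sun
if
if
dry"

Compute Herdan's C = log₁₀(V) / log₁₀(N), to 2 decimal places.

N = 31, V = 15.
log₁₀(V) = 1.176091, log₁₀(N) = 1.491362
C = 1.176091 / 1.491362 = 0.79

0.79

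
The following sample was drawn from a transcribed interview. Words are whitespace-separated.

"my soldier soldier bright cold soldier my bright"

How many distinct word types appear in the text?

4

Distinct types: {bright, cold, my, soldier}
V = 4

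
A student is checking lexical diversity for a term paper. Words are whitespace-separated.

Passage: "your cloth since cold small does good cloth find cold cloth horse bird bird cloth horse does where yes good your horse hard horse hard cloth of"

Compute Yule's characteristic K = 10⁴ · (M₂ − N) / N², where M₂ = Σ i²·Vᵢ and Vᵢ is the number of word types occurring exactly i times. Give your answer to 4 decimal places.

603.5665

Frequencies: cloth:5, horse:4, your:2, cold:2, does:2, good:2, bird:2, hard:2, since:1, small:1, find:1, where:1, yes:1, of:1
N = 27. Frequency spectrum: V_1=6, V_2=6, V_4=1, V_5=1
M₂ = 1²·6 + 2²·6 + 4²·1 + 5²·1 = 71
K = 10000 × (71 − 27) / 27² = 603.5665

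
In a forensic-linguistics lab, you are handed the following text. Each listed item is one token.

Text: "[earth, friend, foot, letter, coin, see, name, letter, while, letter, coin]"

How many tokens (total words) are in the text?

Tokens: earth, friend, foot, letter, coin, see, name, letter, while, letter, coin
N = 11

11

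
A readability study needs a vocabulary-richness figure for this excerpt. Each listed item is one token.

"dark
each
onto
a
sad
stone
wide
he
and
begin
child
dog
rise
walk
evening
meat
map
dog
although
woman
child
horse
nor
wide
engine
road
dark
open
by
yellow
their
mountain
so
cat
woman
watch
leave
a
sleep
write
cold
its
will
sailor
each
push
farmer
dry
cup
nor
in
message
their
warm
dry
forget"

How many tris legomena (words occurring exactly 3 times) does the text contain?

0

Frequencies: dark:2, each:2, a:2, wide:2, child:2, dog:2, woman:2, nor:2, their:2, dry:2, onto:1, sad:1, stone:1, he:1, and:1, begin:1, rise:1, walk:1, evening:1, meat:1, … (26 more, each freq 1)
Words with frequency 3: (none)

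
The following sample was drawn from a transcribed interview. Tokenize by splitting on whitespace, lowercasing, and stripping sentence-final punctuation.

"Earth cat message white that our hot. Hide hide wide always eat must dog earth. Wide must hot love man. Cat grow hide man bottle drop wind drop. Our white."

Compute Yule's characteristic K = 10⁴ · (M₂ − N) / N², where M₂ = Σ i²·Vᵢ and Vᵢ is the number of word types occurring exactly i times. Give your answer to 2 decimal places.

266.67

Frequencies: hide:3, earth:2, cat:2, white:2, our:2, hot:2, wide:2, must:2, man:2, drop:2, message:1, that:1, always:1, eat:1, dog:1, love:1, grow:1, bottle:1, wind:1
N = 30. Frequency spectrum: V_1=9, V_2=9, V_3=1
M₂ = 1²·9 + 2²·9 + 3²·1 = 54
K = 10000 × (54 − 30) / 30² = 266.67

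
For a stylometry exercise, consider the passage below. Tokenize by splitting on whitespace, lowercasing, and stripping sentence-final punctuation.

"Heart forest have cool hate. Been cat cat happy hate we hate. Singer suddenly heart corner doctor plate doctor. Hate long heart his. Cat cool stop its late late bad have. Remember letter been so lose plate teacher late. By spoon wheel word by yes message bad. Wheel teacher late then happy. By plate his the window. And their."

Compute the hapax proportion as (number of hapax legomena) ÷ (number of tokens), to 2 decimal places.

Frequencies: hate:4, late:4, heart:3, cat:3, plate:3, by:3, have:2, cool:2, been:2, happy:2, doctor:2, his:2, bad:2, teacher:2, wheel:2, forest:1, we:1, singer:1, suddenly:1, corner:1, … (16 more, each freq 1)
Hapax count = 21; token count = 59.
Ratio = 21 / 59 = 0.36

0.36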